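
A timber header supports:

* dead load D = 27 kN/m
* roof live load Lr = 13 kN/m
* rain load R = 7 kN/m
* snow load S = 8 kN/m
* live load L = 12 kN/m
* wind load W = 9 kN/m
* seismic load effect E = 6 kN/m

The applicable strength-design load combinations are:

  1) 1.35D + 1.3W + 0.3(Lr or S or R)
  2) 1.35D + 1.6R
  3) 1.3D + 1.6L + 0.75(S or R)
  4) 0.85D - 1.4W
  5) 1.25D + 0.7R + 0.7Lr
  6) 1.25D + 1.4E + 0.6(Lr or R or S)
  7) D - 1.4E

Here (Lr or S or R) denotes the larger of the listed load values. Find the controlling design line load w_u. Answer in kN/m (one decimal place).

(Lr or S or R) → Lr = 13 kN/m; (S or R) → S = 8 kN/m; (Lr or R or S) → Lr = 13 kN/m.
1) 1.35(27) + 1.3(9) + 0.3(13) = 36.5 + 11.7 + 3.9 = 52.1
2) 1.35(27) + 1.6(7) = 36.5 + 11.2 = 47.7
3) 1.3(27) + 1.6(12) + 0.75(8) = 35.1 + 19.2 + 6.0 = 60.3
4) 0.85(27) - 1.4(9) = 23.0 - 12.6 = 10.4
5) 1.25(27) + 0.7(7) + 0.7(13) = 33.8 + 4.9 + 9.1 = 47.8
6) 1.25(27) + 1.4(6) + 0.6(13) = 33.8 + 8.4 + 7.8 = 50.0
7) 1.0(27) - 1.4(6) = 27.0 - 8.4 = 18.6
Combination 3 governs: w_u = 60.3 kN/m.

60.3 kN/m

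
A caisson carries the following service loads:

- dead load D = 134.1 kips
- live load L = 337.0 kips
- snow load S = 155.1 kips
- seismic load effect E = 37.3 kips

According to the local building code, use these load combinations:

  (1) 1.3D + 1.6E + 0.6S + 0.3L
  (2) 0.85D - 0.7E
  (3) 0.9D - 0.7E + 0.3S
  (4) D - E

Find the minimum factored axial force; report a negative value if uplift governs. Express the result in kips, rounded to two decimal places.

87.88 kips

(1) 1.3(134.1) + 1.6(37.3) + 0.6(155.1) + 0.3(337.0) = 174.33 + 59.68 + 93.06 + 101.10 = 428.17
(2) 0.85(134.1) - 0.7(37.3) = 113.99 - 26.11 = 87.88
(3) 0.9(134.1) - 0.7(37.3) + 0.3(155.1) = 120.69 - 26.11 + 46.53 = 141.11
(4) 1.0(134.1) - 1.0(37.3) = 134.10 - 37.30 = 96.80
Combination 2 gives the minimum: 87.88 kips.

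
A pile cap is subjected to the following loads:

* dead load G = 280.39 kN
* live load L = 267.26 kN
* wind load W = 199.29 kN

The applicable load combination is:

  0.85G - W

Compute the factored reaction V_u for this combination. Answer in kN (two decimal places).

39.04 kN

0.85(280.39) - 1.0(199.29) = 238.33 - 199.29 = 39.04
V_u = 39.04 kN.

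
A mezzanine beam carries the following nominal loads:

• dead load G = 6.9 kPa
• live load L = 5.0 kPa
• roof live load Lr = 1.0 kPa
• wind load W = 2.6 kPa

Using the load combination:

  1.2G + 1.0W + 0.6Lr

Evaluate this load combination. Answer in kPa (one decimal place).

11.5 kPa

1.2(6.9) + 1.0(2.6) + 0.6(1.0) = 11.5
q_u = 11.5 kPa.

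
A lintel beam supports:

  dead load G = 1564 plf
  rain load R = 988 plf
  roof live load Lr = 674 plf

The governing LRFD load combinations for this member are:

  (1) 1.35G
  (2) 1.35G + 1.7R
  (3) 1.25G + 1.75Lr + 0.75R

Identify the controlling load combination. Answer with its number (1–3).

Combination 3

(1) 1.35(1564) = 2111.40
(2) 1.35(1564) + 1.7(988) = 3791.00
(3) 1.25(1564) + 1.75(674) + 0.75(988) = 3875.50
The largest value is 3875.50 plf from combination 3.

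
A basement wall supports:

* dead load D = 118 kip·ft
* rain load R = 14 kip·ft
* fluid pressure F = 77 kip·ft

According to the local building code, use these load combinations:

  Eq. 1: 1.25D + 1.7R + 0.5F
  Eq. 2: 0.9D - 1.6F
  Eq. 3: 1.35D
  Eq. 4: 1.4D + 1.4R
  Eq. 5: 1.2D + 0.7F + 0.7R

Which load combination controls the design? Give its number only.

Combination 1

Eq. 1: 1.25(118) + 1.7(14) + 0.5(77) = 147.50 + 23.80 + 38.50 = 209.80
Eq. 2: 0.9(118) - 1.6(77) = 106.20 - 123.20 = -17.00
Eq. 3: 1.35(118) = 159.30
Eq. 4: 1.4(118) + 1.4(14) = 165.20 + 19.60 = 184.80
Eq. 5: 1.2(118) + 0.7(77) + 0.7(14) = 141.60 + 53.90 + 9.80 = 205.30
The largest value is 209.80 kip·ft from combination 1.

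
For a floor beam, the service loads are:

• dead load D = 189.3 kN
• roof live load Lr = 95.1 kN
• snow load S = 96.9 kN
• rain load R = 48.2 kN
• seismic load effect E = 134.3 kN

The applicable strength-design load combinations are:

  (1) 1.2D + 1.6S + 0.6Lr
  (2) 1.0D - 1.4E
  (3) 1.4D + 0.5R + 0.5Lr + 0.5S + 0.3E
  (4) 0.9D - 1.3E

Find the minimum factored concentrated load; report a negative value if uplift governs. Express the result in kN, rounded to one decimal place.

(1) 1.2(189.3) + 1.6(96.9) + 0.6(95.1) = 227.2 + 155.0 + 57.1 = 439.3
(2) 1.0(189.3) - 1.4(134.3) = 189.3 - 188.0 = 1.3
(3) 1.4(189.3) + 0.5(48.2) + 0.5(95.1) + 0.5(96.9) + 0.3(134.3) = 425.4
(4) 0.9(189.3) - 1.3(134.3) = 170.4 - 174.6 = -4.2
Combination 4 gives the minimum: -4.2 kN.

-4.2 kN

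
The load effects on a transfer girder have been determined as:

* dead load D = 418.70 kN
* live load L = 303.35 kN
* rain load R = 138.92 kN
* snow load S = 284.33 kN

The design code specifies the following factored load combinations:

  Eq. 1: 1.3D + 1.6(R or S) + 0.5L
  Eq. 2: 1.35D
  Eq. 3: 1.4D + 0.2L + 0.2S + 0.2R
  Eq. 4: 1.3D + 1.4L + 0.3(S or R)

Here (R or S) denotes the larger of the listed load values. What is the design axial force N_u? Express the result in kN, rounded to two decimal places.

1150.91 kN

(R or S) → S = 284.33 kN; (S or R) → S = 284.33 kN.
Eq. 1: 1.3(418.70) + 1.6(284.33) + 0.5(303.35) = 1150.91
Eq. 2: 1.35(418.70) = 565.25
Eq. 3: 1.4(418.70) + 0.2(303.35) + 0.2(284.33) + 0.2(138.92) = 586.18 + 60.67 + 56.87 + 27.78 = 731.50
Eq. 4: 1.3(418.70) + 1.4(303.35) + 0.3(284.33) = 544.31 + 424.69 + 85.30 = 1054.30
Combination 1 governs: N_u = 1150.91 kN.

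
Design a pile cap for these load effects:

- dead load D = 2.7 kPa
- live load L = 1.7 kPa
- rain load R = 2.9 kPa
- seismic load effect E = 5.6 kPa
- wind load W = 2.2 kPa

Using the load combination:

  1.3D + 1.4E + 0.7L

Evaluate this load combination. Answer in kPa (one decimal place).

12.5 kPa

1.3(2.7) + 1.4(5.6) + 0.7(1.7) = 12.5
q_u = 12.5 kPa.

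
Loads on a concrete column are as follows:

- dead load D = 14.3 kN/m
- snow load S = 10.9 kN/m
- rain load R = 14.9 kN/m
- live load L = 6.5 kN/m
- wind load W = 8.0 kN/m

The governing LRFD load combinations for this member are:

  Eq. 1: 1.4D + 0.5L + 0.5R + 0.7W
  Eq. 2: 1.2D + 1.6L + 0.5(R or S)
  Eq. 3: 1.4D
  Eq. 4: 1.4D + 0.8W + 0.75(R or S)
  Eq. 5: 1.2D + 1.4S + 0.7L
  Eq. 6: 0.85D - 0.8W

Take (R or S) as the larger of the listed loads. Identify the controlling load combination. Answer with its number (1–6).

Combination 4

(R or S) → R = 14.9 kN/m.
Eq. 1: 1.4(14.3) + 0.5(6.5) + 0.5(14.9) + 0.7(8.0) = 36.32
Eq. 2: 1.2(14.3) + 1.6(6.5) + 0.5(14.9) = 35.01
Eq. 3: 1.4(14.3) = 20.02
Eq. 4: 1.4(14.3) + 0.8(8.0) + 0.75(14.9) = 37.60
Eq. 5: 1.2(14.3) + 1.4(10.9) + 0.7(6.5) = 36.97
Eq. 6: 0.85(14.3) - 0.8(8.0) = 5.76
The largest value is 37.60 kN/m from combination 4.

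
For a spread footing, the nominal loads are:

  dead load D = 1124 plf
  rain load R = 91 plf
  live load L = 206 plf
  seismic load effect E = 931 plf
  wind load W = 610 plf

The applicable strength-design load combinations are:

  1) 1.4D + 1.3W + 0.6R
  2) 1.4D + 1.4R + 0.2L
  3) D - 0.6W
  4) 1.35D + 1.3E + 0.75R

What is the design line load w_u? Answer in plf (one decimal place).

2796.0 plf

1) 1.4(1124) + 1.3(610) + 0.6(91) = 1573.6 + 793.0 + 54.6 = 2421.2
2) 1.4(1124) + 1.4(91) + 0.2(206) = 1573.6 + 127.4 + 41.2 = 1742.2
3) 1.0(1124) - 0.6(610) = 1124.0 - 366.0 = 758.0
4) 1.35(1124) + 1.3(931) + 0.75(91) = 1517.4 + 1210.3 + 68.3 = 2796.0
Maximum is from combination 4.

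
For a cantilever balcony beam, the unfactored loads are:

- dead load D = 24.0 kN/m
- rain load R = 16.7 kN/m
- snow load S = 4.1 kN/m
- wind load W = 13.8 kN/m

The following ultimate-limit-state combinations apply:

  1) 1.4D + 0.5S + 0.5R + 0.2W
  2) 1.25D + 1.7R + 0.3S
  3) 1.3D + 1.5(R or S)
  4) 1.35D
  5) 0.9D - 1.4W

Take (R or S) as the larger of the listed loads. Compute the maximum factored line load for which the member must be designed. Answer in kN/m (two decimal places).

(R or S) → R = 16.7 kN/m.
1) 1.4(24.0) + 0.5(4.1) + 0.5(16.7) + 0.2(13.8) = 46.76
2) 1.25(24.0) + 1.7(16.7) + 0.3(4.1) = 59.62
3) 1.3(24.0) + 1.5(16.7) = 56.25
4) 1.35(24.0) = 32.40
5) 0.9(24.0) - 1.4(13.8) = 2.28
Maximum is from combination 2.

59.62 kN/m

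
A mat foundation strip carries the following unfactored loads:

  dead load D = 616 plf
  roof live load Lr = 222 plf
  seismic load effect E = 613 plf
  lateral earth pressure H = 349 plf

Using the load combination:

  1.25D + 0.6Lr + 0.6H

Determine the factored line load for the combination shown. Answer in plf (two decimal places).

1112.60 plf

1.25(616) + 0.6(222) + 0.6(349) = 770.00 + 133.20 + 209.40 = 1112.60
w_u = 1112.60 plf.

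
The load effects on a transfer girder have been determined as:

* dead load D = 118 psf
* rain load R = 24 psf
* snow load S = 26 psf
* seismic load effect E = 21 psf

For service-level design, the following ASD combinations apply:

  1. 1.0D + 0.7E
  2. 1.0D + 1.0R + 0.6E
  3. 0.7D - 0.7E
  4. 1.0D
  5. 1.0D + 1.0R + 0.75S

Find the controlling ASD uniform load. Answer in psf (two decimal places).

1. 1.0(118) + 0.7(21) = 118.00 + 14.70 = 132.70
2. 1.0(118) + 1.0(24) + 0.6(21) = 118.00 + 24.00 + 12.60 = 154.60
3. 0.7(118) - 0.7(21) = 82.60 - 14.70 = 67.90
4. 1.0(118) = 118.00
5. 1.0(118) + 1.0(24) + 0.75(26) = 118.00 + 24.00 + 19.50 = 161.50
The controlling combination is 5, giving 161.50 psf.

161.50 psf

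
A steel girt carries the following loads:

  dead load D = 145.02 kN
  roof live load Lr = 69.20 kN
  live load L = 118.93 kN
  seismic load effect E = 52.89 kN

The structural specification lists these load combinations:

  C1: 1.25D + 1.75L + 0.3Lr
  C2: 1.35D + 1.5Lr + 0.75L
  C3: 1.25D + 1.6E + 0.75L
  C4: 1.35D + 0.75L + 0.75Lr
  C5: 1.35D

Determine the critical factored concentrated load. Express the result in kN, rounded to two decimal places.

410.16 kN

C1: 1.25(145.02) + 1.75(118.93) + 0.3(69.20) = 410.16
C2: 1.35(145.02) + 1.5(69.20) + 0.75(118.93) = 388.77
C3: 1.25(145.02) + 1.6(52.89) + 0.75(118.93) = 355.10
C4: 1.35(145.02) + 0.75(118.93) + 0.75(69.20) = 336.87
C5: 1.35(145.02) = 195.78
Maximum is from combination 1.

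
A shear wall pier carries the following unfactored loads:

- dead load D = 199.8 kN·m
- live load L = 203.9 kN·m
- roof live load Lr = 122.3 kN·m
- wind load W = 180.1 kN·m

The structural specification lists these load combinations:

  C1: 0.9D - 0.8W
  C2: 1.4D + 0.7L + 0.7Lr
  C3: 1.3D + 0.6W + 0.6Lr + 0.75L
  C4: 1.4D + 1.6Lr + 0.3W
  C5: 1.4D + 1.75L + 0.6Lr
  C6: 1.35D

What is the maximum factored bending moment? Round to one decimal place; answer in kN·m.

C1: 0.9(199.8) - 0.8(180.1) = 179.8 - 144.1 = 35.7
C2: 1.4(199.8) + 0.7(203.9) + 0.7(122.3) = 508.1
C3: 1.3(199.8) + 0.6(180.1) + 0.6(122.3) + 0.75(203.9) = 259.7 + 108.1 + 73.4 + 152.9 = 594.1
C4: 1.4(199.8) + 1.6(122.3) + 0.3(180.1) = 279.7 + 195.7 + 54.0 = 529.4
C5: 1.4(199.8) + 1.75(203.9) + 0.6(122.3) = 279.7 + 356.8 + 73.4 = 709.9
C6: 1.35(199.8) = 269.7
Maximum is from combination 5.

709.9 kN·m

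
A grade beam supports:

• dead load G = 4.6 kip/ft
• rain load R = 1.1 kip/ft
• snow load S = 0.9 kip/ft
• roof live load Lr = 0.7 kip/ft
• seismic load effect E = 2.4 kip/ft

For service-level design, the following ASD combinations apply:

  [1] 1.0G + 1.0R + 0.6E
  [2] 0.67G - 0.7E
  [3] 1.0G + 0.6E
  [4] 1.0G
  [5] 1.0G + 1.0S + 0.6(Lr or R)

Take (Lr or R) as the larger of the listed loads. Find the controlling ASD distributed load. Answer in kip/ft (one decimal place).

(Lr or R) → R = 1.1 kip/ft.
[1] 1.0(4.6) + 1.0(1.1) + 0.6(2.4) = 4.6 + 1.1 + 1.4 = 7.1
[2] 0.67(4.6) - 0.7(2.4) = 3.1 - 1.7 = 1.4
[3] 1.0(4.6) + 0.6(2.4) = 4.6 + 1.4 = 6.0
[4] 1.0(4.6) = 4.6
[5] 1.0(4.6) + 1.0(0.9) + 0.6(1.1) = 4.6 + 0.9 + 0.7 = 6.2
The controlling combination is 1, giving 7.1 kip/ft.

7.1 kip/ft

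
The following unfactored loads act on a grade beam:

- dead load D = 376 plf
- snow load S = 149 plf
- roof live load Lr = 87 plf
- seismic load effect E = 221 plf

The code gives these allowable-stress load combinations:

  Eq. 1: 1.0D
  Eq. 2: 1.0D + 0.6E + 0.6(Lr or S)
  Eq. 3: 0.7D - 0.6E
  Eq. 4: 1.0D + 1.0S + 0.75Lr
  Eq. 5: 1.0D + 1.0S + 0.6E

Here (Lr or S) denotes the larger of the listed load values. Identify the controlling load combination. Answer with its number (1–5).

Combination 5

(Lr or S) → S = 149 plf.
Eq. 1: 1.0(376) = 376.00
Eq. 2: 1.0(376) + 0.6(221) + 0.6(149) = 376.00 + 132.60 + 89.40 = 598.00
Eq. 3: 0.7(376) - 0.6(221) = 263.20 - 132.60 = 130.60
Eq. 4: 1.0(376) + 1.0(149) + 0.75(87) = 376.00 + 149.00 + 65.25 = 590.25
Eq. 5: 1.0(376) + 1.0(149) + 0.6(221) = 376.00 + 149.00 + 132.60 = 657.60
The largest value is 657.60 plf from combination 5.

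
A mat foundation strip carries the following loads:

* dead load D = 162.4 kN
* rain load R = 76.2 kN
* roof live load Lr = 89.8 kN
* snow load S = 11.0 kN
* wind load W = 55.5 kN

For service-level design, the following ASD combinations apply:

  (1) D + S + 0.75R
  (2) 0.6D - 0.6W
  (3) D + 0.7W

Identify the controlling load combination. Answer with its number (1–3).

(1) 1.0(162.4) + 1.0(11.0) + 0.75(76.2) = 230.6
(2) 0.6(162.4) - 0.6(55.5) = 64.1
(3) 1.0(162.4) + 0.7(55.5) = 201.3
The largest value is 230.6 kN from combination 1.

Combination 1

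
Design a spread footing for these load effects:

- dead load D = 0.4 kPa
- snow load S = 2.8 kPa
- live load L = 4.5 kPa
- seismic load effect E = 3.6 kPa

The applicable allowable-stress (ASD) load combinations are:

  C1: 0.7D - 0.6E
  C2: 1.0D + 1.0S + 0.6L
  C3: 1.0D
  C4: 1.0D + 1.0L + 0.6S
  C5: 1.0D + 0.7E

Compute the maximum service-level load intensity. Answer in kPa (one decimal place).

6.6 kPa

C1: 0.7(0.4) - 0.6(3.6) = 0.3 - 2.2 = -1.9
C2: 1.0(0.4) + 1.0(2.8) + 0.6(4.5) = 0.4 + 2.8 + 2.7 = 5.9
C3: 1.0(0.4) = 0.4
C4: 1.0(0.4) + 1.0(4.5) + 0.6(2.8) = 0.4 + 4.5 + 1.7 = 6.6
C5: 1.0(0.4) + 0.7(3.6) = 0.4 + 2.5 = 2.9
Combination 4 governs: q = 6.6 kPa.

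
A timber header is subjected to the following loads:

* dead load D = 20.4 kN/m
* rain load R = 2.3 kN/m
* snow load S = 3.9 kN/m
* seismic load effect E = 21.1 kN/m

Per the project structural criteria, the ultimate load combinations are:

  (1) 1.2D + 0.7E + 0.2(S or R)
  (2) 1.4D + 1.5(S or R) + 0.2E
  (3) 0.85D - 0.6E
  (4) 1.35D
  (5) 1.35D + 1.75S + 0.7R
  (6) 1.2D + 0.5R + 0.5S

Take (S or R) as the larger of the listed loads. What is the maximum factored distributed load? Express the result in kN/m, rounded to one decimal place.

(S or R) → S = 3.9 kN/m.
(1) 1.2(20.4) + 0.7(21.1) + 0.2(3.9) = 40.0
(2) 1.4(20.4) + 1.5(3.9) + 0.2(21.1) = 38.6
(3) 0.85(20.4) - 0.6(21.1) = 4.7
(4) 1.35(20.4) = 27.5
(5) 1.35(20.4) + 1.75(3.9) + 0.7(2.3) = 36.0
(6) 1.2(20.4) + 0.5(2.3) + 0.5(3.9) = 27.6
Combination 1 governs: w_u = 40.0 kN/m.

40.0 kN/m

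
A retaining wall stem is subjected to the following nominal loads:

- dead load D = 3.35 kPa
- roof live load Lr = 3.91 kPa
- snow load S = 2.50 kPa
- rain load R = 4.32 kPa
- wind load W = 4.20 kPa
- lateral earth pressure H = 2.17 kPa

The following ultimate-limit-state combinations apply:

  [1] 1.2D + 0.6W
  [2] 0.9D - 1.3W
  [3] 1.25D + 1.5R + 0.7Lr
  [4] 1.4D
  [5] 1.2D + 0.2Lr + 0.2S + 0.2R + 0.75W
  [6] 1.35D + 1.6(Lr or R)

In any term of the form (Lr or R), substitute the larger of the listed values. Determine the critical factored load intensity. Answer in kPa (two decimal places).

(Lr or R) → R = 4.32 kPa.
[1] 1.2(3.35) + 0.6(4.20) = 4.02 + 2.52 = 6.54
[2] 0.9(3.35) - 1.3(4.20) = -2.45
[3] 1.25(3.35) + 1.5(4.32) + 0.7(3.91) = 13.40
[4] 1.4(3.35) = 4.69
[5] 1.2(3.35) + 0.2(3.91) + 0.2(2.50) + 0.2(4.32) + 0.75(4.20) = 9.32
[6] 1.35(3.35) + 1.6(4.32) = 4.52 + 6.91 = 11.43
The controlling combination is 3, giving 13.40 kPa.

13.40 kPa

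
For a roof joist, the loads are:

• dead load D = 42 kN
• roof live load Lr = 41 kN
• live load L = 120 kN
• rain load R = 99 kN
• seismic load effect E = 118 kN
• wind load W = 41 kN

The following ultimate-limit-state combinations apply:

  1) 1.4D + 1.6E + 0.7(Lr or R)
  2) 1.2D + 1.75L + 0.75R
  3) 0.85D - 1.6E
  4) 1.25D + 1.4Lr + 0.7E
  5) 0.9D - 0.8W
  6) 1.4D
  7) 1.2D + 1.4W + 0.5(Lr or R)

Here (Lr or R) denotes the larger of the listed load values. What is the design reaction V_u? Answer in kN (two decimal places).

(Lr or R) → R = 99 kN.
1) 1.4(42) + 1.6(118) + 0.7(99) = 58.80 + 188.80 + 69.30 = 316.90
2) 1.2(42) + 1.75(120) + 0.75(99) = 50.40 + 210.00 + 74.25 = 334.65
3) 0.85(42) - 1.6(118) = 35.70 - 188.80 = -153.10
4) 1.25(42) + 1.4(41) + 0.7(118) = 52.50 + 57.40 + 82.60 = 192.50
5) 0.9(42) - 0.8(41) = 37.80 - 32.80 = 5.00
6) 1.4(42) = 58.80
7) 1.2(42) + 1.4(41) + 0.5(99) = 50.40 + 57.40 + 49.50 = 157.30
Maximum is from combination 2.

334.65 kN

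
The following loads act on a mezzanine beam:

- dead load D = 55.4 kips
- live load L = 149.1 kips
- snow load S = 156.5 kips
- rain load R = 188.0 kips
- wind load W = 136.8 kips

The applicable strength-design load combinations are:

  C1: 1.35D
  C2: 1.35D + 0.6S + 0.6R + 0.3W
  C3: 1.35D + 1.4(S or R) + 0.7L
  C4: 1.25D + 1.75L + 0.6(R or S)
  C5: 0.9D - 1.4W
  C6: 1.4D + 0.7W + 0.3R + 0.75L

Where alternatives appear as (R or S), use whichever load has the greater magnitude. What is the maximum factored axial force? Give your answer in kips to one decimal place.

443.0 kips

(S or R) → R = 188.0 kips; (R or S) → R = 188.0 kips.
C1: 1.35(55.4) = 74.8
C2: 1.35(55.4) + 0.6(156.5) + 0.6(188.0) + 0.3(136.8) = 74.8 + 93.9 + 112.8 + 41.0 = 322.5
C3: 1.35(55.4) + 1.4(188.0) + 0.7(149.1) = 74.8 + 263.2 + 104.4 = 442.4
C4: 1.25(55.4) + 1.75(149.1) + 0.6(188.0) = 69.3 + 260.9 + 112.8 = 443.0
C5: 0.9(55.4) - 1.4(136.8) = -141.7
C6: 1.4(55.4) + 0.7(136.8) + 0.3(188.0) + 0.75(149.1) = 341.5
The controlling combination is 4, giving 443.0 kips.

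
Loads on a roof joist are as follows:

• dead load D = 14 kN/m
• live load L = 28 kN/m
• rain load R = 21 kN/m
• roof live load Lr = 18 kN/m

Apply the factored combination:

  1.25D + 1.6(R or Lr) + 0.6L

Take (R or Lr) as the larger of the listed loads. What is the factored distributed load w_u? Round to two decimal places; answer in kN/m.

67.90 kN/m

(R or Lr) → R = 21 kN/m.
1.25(14) + 1.6(21) + 0.6(28) = 17.50 + 33.60 + 16.80 = 67.90
w_u = 67.90 kN/m.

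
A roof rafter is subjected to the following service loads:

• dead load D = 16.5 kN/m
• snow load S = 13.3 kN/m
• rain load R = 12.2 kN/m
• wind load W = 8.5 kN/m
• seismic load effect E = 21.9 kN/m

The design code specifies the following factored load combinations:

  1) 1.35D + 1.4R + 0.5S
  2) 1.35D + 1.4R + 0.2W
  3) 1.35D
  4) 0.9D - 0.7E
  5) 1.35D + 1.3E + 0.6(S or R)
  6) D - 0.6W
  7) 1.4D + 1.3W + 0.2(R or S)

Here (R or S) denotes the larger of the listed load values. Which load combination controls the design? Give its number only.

(S or R) → S = 13.3 kN/m; (R or S) → S = 13.3 kN/m.
1) 1.35(16.5) + 1.4(12.2) + 0.5(13.3) = 46.0
2) 1.35(16.5) + 1.4(12.2) + 0.2(8.5) = 41.1
3) 1.35(16.5) = 22.3
4) 0.9(16.5) - 0.7(21.9) = -0.5
5) 1.35(16.5) + 1.3(21.9) + 0.6(13.3) = 58.7
6) 1.0(16.5) - 0.6(8.5) = 11.4
7) 1.4(16.5) + 1.3(8.5) + 0.2(13.3) = 36.8
The largest value is 58.7 kN/m from combination 5.

Combination 5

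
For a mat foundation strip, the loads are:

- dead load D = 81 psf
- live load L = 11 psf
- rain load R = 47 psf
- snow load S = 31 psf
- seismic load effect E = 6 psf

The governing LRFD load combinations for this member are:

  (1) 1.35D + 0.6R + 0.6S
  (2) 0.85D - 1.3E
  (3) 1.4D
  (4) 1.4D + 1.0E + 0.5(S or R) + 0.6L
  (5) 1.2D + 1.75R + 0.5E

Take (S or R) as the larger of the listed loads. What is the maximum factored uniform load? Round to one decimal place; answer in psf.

182.5 psf

(S or R) → R = 47 psf.
(1) 1.35(81) + 0.6(47) + 0.6(31) = 109.4 + 28.2 + 18.6 = 156.2
(2) 0.85(81) - 1.3(6) = 68.9 - 7.8 = 61.1
(3) 1.4(81) = 113.4
(4) 1.4(81) + 1.0(6) + 0.5(47) + 0.6(11) = 113.4 + 6.0 + 23.5 + 6.6 = 149.5
(5) 1.2(81) + 1.75(47) + 0.5(6) = 97.2 + 82.3 + 3.0 = 182.5
The controlling combination is 5, giving 182.5 psf.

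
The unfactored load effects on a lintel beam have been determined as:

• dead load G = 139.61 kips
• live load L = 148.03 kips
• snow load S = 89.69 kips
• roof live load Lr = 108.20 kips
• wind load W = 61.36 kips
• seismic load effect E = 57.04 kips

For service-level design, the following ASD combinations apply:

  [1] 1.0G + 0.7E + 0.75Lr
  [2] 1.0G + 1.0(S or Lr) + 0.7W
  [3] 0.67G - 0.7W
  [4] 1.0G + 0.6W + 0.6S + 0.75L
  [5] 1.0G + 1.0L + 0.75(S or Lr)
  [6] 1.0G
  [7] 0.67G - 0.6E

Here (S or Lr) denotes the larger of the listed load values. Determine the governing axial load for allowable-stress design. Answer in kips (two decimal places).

368.79 kips

(S or Lr) → Lr = 108.20 kips.
[1] 1.0(139.61) + 0.7(57.04) + 0.75(108.20) = 260.69
[2] 1.0(139.61) + 1.0(108.20) + 0.7(61.36) = 290.76
[3] 0.67(139.61) - 0.7(61.36) = 50.59
[4] 1.0(139.61) + 0.6(61.36) + 0.6(89.69) + 0.75(148.03) = 341.26
[5] 1.0(139.61) + 1.0(148.03) + 0.75(108.20) = 368.79
[6] 1.0(139.61) = 139.61
[7] 0.67(139.61) - 0.6(57.04) = 59.31
The controlling combination is 5, giving 368.79 kips.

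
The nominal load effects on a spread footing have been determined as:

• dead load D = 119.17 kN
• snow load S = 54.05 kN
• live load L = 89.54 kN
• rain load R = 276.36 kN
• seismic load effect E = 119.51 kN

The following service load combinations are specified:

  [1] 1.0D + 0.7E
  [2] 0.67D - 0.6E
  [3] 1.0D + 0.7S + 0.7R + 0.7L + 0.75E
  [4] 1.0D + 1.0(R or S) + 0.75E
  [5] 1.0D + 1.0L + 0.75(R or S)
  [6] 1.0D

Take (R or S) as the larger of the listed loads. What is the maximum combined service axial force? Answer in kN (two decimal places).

(R or S) → R = 276.36 kN.
[1] 1.0(119.17) + 0.7(119.51) = 119.17 + 83.66 = 202.83
[2] 0.67(119.17) - 0.6(119.51) = 8.14
[3] 1.0(119.17) + 0.7(54.05) + 0.7(276.36) + 0.7(89.54) + 0.75(119.51) = 119.17 + 37.84 + 193.45 + 62.68 + 89.63 = 502.77
[4] 1.0(119.17) + 1.0(276.36) + 0.75(119.51) = 119.17 + 276.36 + 89.63 = 485.16
[5] 1.0(119.17) + 1.0(89.54) + 0.75(276.36) = 119.17 + 89.54 + 207.27 = 415.98
[6] 1.0(119.17) = 119.17
Maximum is from combination 3.

502.77 kN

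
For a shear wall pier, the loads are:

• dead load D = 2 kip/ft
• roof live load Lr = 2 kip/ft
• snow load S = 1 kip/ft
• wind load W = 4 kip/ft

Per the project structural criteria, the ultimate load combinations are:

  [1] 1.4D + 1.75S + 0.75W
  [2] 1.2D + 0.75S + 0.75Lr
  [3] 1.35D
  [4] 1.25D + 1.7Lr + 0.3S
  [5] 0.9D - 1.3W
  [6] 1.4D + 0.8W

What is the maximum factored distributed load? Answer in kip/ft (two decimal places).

[1] 1.4(2) + 1.75(1) + 0.75(4) = 2.80 + 1.75 + 3.00 = 7.55
[2] 1.2(2) + 0.75(1) + 0.75(2) = 2.40 + 0.75 + 1.50 = 4.65
[3] 1.35(2) = 2.70
[4] 1.25(2) + 1.7(2) + 0.3(1) = 2.50 + 3.40 + 0.30 = 6.20
[5] 0.9(2) - 1.3(4) = 1.80 - 5.20 = -3.40
[6] 1.4(2) + 0.8(4) = 2.80 + 3.20 = 6.00
Maximum is from combination 1.

7.55 kip/ft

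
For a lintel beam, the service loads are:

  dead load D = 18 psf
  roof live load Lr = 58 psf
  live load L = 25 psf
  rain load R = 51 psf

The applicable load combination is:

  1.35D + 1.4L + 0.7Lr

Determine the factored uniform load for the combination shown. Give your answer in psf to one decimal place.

1.35(18) + 1.4(25) + 0.7(58) = 24.3 + 35.0 + 40.6 = 99.9
q_u = 99.9 psf.

99.9 psf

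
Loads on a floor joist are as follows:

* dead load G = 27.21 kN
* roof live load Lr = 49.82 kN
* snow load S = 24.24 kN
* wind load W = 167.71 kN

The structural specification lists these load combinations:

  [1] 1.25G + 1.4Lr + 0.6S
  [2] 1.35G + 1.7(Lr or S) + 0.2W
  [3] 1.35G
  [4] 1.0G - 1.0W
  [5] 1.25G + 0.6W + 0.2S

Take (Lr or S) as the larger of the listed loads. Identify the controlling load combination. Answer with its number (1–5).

Combination 2

(Lr or S) → Lr = 49.82 kN.
[1] 1.25(27.21) + 1.4(49.82) + 0.6(24.24) = 34.01 + 69.75 + 14.54 = 118.30
[2] 1.35(27.21) + 1.7(49.82) + 0.2(167.71) = 154.97
[3] 1.35(27.21) = 36.73
[4] 1.0(27.21) - 1.0(167.71) = 27.21 - 167.71 = -140.50
[5] 1.25(27.21) + 0.6(167.71) + 0.2(24.24) = 34.01 + 100.63 + 4.85 = 139.49
The largest value is 154.97 kN from combination 2.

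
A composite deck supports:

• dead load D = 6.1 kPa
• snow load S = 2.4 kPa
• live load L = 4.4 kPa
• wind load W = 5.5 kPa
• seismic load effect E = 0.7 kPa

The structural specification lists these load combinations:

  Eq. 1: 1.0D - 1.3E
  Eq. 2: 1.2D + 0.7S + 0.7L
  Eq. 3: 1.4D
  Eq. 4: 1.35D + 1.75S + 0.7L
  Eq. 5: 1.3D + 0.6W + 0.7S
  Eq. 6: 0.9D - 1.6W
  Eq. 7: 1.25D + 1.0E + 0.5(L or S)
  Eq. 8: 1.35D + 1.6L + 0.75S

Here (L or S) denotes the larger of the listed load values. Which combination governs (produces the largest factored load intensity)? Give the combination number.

Combination 8

(L or S) → L = 4.4 kPa.
Eq. 1: 1.0(6.1) - 1.3(0.7) = 5.2
Eq. 2: 1.2(6.1) + 0.7(2.4) + 0.7(4.4) = 12.1
Eq. 3: 1.4(6.1) = 8.5
Eq. 4: 1.35(6.1) + 1.75(2.4) + 0.7(4.4) = 15.5
Eq. 5: 1.3(6.1) + 0.6(5.5) + 0.7(2.4) = 12.9
Eq. 6: 0.9(6.1) - 1.6(5.5) = -3.3
Eq. 7: 1.25(6.1) + 1.0(0.7) + 0.5(4.4) = 10.5
Eq. 8: 1.35(6.1) + 1.6(4.4) + 0.75(2.4) = 17.1
The largest value is 17.1 kPa from combination 8.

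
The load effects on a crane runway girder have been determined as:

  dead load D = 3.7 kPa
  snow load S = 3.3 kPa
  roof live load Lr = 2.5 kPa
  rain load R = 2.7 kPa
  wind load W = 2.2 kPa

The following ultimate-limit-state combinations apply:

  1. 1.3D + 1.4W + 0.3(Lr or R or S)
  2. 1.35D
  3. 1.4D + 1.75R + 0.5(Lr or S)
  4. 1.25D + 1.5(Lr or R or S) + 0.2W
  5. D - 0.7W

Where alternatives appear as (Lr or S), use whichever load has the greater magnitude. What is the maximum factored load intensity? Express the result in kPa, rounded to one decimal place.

11.6 kPa

(Lr or R or S) → S = 3.3 kPa; (Lr or S) → S = 3.3 kPa.
1. 1.3(3.7) + 1.4(2.2) + 0.3(3.3) = 8.9
2. 1.35(3.7) = 5.0
3. 1.4(3.7) + 1.75(2.7) + 0.5(3.3) = 11.6
4. 1.25(3.7) + 1.5(3.3) + 0.2(2.2) = 10.0
5. 1.0(3.7) - 0.7(2.2) = 2.2
Maximum is from combination 3.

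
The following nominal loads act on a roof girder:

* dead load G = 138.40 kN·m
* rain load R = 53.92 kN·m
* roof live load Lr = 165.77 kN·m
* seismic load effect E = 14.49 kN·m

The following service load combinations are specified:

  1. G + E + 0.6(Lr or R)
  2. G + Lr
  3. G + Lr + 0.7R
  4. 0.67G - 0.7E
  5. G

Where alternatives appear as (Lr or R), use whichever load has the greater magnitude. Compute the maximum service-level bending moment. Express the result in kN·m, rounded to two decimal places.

341.91 kN·m

(Lr or R) → Lr = 165.77 kN·m.
1. 1.0(138.40) + 1.0(14.49) + 0.6(165.77) = 138.40 + 14.49 + 99.46 = 252.35
2. 1.0(138.40) + 1.0(165.77) = 138.40 + 165.77 = 304.17
3. 1.0(138.40) + 1.0(165.77) + 0.7(53.92) = 138.40 + 165.77 + 37.74 = 341.91
4. 0.67(138.40) - 0.7(14.49) = 92.73 - 10.14 = 82.59
5. 1.0(138.40) = 138.40
Maximum is from combination 3.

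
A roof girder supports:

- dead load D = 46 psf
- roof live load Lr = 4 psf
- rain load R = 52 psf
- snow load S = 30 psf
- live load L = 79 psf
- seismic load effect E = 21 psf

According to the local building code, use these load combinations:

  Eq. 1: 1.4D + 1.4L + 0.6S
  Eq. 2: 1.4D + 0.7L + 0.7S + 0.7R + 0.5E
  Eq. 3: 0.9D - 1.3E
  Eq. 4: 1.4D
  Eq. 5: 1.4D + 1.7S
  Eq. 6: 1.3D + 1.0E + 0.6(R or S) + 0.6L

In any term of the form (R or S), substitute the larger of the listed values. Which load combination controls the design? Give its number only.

(R or S) → R = 52 psf.
Eq. 1: 1.4(46) + 1.4(79) + 0.6(30) = 64.4 + 110.6 + 18.0 = 193.0
Eq. 2: 1.4(46) + 0.7(79) + 0.7(30) + 0.7(52) + 0.5(21) = 64.4 + 55.3 + 21.0 + 36.4 + 10.5 = 187.6
Eq. 3: 0.9(46) - 1.3(21) = 41.4 - 27.3 = 14.1
Eq. 4: 1.4(46) = 64.4
Eq. 5: 1.4(46) + 1.7(30) = 64.4 + 51.0 = 115.4
Eq. 6: 1.3(46) + 1.0(21) + 0.6(52) + 0.6(79) = 59.8 + 21.0 + 31.2 + 47.4 = 159.4
The largest value is 193.0 psf from combination 1.

Combination 1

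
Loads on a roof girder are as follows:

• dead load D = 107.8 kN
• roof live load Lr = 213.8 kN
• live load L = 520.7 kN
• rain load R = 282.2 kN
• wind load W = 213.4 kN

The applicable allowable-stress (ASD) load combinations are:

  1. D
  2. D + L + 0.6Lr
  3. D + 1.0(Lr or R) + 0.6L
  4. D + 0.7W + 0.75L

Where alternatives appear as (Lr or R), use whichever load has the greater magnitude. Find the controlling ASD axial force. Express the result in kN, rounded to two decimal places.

756.78 kN

(Lr or R) → R = 282.2 kN.
1. 1.0(107.8) = 107.80
2. 1.0(107.8) + 1.0(520.7) + 0.6(213.8) = 107.80 + 520.70 + 128.28 = 756.78
3. 1.0(107.8) + 1.0(282.2) + 0.6(520.7) = 107.80 + 282.20 + 312.42 = 702.42
4. 1.0(107.8) + 0.7(213.4) + 0.75(520.7) = 107.80 + 149.38 + 390.53 = 647.71
The controlling combination is 2, giving 756.78 kN.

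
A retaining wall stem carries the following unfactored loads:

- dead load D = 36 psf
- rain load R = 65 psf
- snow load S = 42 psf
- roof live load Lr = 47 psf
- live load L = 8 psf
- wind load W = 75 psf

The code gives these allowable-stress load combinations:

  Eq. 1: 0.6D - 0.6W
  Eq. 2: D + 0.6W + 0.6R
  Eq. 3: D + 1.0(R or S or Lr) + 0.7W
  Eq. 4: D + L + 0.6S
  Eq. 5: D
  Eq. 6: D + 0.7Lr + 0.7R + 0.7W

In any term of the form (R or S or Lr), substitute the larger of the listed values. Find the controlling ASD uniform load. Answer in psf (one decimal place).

(R or S or Lr) → R = 65 psf.
Eq. 1: 0.6(36) - 0.6(75) = 21.6 - 45.0 = -23.4
Eq. 2: 1.0(36) + 0.6(75) + 0.6(65) = 36.0 + 45.0 + 39.0 = 120.0
Eq. 3: 1.0(36) + 1.0(65) + 0.7(75) = 36.0 + 65.0 + 52.5 = 153.5
Eq. 4: 1.0(36) + 1.0(8) + 0.6(42) = 36.0 + 8.0 + 25.2 = 69.2
Eq. 5: 1.0(36) = 36.0
Eq. 6: 1.0(36) + 0.7(47) + 0.7(65) + 0.7(75) = 36.0 + 32.9 + 45.5 + 52.5 = 166.9
The controlling combination is 6, giving 166.9 psf.

166.9 psf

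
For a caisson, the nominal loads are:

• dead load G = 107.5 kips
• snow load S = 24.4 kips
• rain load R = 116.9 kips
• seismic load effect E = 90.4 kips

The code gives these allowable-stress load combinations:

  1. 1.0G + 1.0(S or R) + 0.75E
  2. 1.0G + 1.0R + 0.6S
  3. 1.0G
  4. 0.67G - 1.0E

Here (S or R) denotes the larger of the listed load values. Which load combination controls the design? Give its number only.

Combination 1

(S or R) → R = 116.9 kips.
1. 1.0(107.5) + 1.0(116.9) + 0.75(90.4) = 107.50 + 116.90 + 67.80 = 292.20
2. 1.0(107.5) + 1.0(116.9) + 0.6(24.4) = 107.50 + 116.90 + 14.64 = 239.04
3. 1.0(107.5) = 107.50
4. 0.67(107.5) - 1.0(90.4) = -18.38
The largest value is 292.20 kips from combination 1.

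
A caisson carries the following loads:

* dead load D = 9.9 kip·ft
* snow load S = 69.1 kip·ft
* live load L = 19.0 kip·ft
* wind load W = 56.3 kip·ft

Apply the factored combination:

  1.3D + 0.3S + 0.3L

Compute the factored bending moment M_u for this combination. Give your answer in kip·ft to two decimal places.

1.3(9.9) + 0.3(69.1) + 0.3(19.0) = 12.87 + 20.73 + 5.70 = 39.30
M_u = 39.30 kip·ft.

39.30 kip·ft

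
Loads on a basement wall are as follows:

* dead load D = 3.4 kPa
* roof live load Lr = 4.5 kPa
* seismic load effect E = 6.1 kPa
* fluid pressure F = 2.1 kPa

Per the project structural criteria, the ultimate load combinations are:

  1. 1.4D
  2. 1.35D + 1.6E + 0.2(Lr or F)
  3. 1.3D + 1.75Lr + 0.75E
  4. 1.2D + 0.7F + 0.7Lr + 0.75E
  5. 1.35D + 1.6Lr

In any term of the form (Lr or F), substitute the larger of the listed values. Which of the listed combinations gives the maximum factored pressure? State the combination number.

(Lr or F) → Lr = 4.5 kPa.
1. 1.4(3.4) = 4.8
2. 1.35(3.4) + 1.6(6.1) + 0.2(4.5) = 4.6 + 9.8 + 0.9 = 15.3
3. 1.3(3.4) + 1.75(4.5) + 0.75(6.1) = 4.4 + 7.9 + 4.6 = 16.9
4. 1.2(3.4) + 0.7(2.1) + 0.7(4.5) + 0.75(6.1) = 13.3
5. 1.35(3.4) + 1.6(4.5) = 4.6 + 7.2 = 11.8
The largest value is 16.9 kPa from combination 3.

Combination 3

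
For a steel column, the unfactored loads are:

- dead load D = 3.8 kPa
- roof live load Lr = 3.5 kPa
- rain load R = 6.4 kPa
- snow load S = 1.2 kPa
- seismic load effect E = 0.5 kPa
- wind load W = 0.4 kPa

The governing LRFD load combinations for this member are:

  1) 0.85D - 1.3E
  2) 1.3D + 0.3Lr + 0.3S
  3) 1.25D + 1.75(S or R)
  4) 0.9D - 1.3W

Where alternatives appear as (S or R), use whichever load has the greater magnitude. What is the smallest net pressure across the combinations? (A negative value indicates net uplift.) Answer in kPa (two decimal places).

2.58 kPa

(S or R) → R = 6.4 kPa.
1) 0.85(3.8) - 1.3(0.5) = 3.23 - 0.65 = 2.58
2) 1.3(3.8) + 0.3(3.5) + 0.3(1.2) = 4.94 + 1.05 + 0.36 = 6.35
3) 1.25(3.8) + 1.75(6.4) = 4.75 + 11.20 = 15.95
4) 0.9(3.8) - 1.3(0.4) = 3.42 - 0.52 = 2.90
Combination 1 gives the minimum: 2.58 kPa.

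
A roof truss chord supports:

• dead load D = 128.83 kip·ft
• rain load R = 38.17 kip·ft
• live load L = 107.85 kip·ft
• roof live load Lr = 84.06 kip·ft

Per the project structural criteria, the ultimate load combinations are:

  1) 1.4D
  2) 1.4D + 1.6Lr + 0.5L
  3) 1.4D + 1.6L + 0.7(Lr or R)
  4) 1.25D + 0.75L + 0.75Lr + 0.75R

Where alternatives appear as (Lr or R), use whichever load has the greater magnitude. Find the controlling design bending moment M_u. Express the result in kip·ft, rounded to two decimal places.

411.76 kip·ft

(Lr or R) → Lr = 84.06 kip·ft.
1) 1.4(128.83) = 180.36
2) 1.4(128.83) + 1.6(84.06) + 0.5(107.85) = 368.78
3) 1.4(128.83) + 1.6(107.85) + 0.7(84.06) = 180.36 + 172.56 + 58.84 = 411.76
4) 1.25(128.83) + 0.75(107.85) + 0.75(84.06) + 0.75(38.17) = 333.60
Maximum is from combination 3.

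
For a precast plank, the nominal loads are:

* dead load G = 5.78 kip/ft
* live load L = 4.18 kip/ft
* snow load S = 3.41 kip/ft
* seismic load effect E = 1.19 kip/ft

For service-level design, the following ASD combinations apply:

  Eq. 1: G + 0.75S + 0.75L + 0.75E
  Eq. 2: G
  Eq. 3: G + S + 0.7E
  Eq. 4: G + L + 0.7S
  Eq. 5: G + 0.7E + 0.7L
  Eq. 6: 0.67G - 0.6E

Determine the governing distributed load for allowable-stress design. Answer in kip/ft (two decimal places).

Eq. 1: 1.0(5.78) + 0.75(3.41) + 0.75(4.18) + 0.75(1.19) = 5.78 + 2.56 + 3.14 + 0.89 = 12.37
Eq. 2: 1.0(5.78) = 5.78
Eq. 3: 1.0(5.78) + 1.0(3.41) + 0.7(1.19) = 5.78 + 3.41 + 0.83 = 10.02
Eq. 4: 1.0(5.78) + 1.0(4.18) + 0.7(3.41) = 5.78 + 4.18 + 2.39 = 12.35
Eq. 5: 1.0(5.78) + 0.7(1.19) + 0.7(4.18) = 5.78 + 0.83 + 2.93 = 9.54
Eq. 6: 0.67(5.78) - 0.6(1.19) = 3.87 - 0.71 = 3.16
Maximum is from combination 1.

12.37 kip/ft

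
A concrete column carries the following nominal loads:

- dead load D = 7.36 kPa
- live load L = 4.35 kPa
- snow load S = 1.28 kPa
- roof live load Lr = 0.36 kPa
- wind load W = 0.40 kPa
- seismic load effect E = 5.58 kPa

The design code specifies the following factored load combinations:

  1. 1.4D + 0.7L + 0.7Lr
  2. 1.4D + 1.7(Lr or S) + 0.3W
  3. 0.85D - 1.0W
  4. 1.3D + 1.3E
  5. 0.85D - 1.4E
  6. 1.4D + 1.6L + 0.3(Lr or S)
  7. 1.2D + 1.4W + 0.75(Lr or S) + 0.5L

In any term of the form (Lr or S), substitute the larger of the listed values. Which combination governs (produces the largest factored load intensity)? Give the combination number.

Combination 6

(Lr or S) → S = 1.28 kPa.
1. 1.4(7.36) + 0.7(4.35) + 0.7(0.36) = 10.30 + 3.05 + 0.25 = 13.60
2. 1.4(7.36) + 1.7(1.28) + 0.3(0.40) = 10.30 + 2.18 + 0.12 = 12.60
3. 0.85(7.36) - 1.0(0.40) = 6.26 - 0.40 = 5.86
4. 1.3(7.36) + 1.3(5.58) = 9.57 + 7.25 = 16.82
5. 0.85(7.36) - 1.4(5.58) = -1.56
6. 1.4(7.36) + 1.6(4.35) + 0.3(1.28) = 17.65
7. 1.2(7.36) + 1.4(0.40) + 0.75(1.28) + 0.5(4.35) = 8.83 + 0.56 + 0.96 + 2.18 = 12.53
The largest value is 17.65 kPa from combination 6.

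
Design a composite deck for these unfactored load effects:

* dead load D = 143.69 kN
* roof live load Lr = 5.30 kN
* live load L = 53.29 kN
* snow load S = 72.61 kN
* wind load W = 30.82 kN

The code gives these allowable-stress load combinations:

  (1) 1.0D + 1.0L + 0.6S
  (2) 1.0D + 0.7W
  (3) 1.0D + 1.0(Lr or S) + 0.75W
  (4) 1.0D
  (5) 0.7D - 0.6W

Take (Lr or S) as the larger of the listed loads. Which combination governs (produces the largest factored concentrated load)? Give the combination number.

(Lr or S) → S = 72.61 kN.
(1) 1.0(143.69) + 1.0(53.29) + 0.6(72.61) = 143.69 + 53.29 + 43.57 = 240.55
(2) 1.0(143.69) + 0.7(30.82) = 143.69 + 21.57 = 165.26
(3) 1.0(143.69) + 1.0(72.61) + 0.75(30.82) = 143.69 + 72.61 + 23.12 = 239.42
(4) 1.0(143.69) = 143.69
(5) 0.7(143.69) - 0.6(30.82) = 100.58 - 18.49 = 82.09
The largest value is 240.55 kN from combination 1.

Combination 1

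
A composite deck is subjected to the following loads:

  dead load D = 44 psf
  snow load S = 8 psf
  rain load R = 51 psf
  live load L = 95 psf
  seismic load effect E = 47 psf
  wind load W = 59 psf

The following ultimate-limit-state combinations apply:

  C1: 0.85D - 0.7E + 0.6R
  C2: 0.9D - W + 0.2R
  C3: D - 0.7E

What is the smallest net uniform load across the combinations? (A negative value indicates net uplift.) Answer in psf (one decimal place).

C1: 0.85(44) - 0.7(47) + 0.6(51) = 37.4 - 32.9 + 30.6 = 35.1
C2: 0.9(44) - 1.0(59) + 0.2(51) = 39.6 - 59.0 + 10.2 = -9.2
C3: 1.0(44) - 0.7(47) = 44.0 - 32.9 = 11.1
Combination 2 gives the minimum: -9.2 psf.

-9.2 psf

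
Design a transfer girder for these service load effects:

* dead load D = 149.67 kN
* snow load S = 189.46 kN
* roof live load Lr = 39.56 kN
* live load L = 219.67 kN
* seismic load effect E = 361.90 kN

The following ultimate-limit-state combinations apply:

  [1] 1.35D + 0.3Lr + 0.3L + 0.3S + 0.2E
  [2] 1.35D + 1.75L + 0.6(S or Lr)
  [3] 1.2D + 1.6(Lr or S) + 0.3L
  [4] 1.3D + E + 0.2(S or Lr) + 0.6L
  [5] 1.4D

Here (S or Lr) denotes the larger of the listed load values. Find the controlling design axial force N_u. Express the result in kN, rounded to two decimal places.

726.17 kN

(S or Lr) → S = 189.46 kN; (Lr or S) → S = 189.46 kN.
[1] 1.35(149.67) + 0.3(39.56) + 0.3(219.67) + 0.3(189.46) + 0.2(361.90) = 409.04
[2] 1.35(149.67) + 1.75(219.67) + 0.6(189.46) = 700.15
[3] 1.2(149.67) + 1.6(189.46) + 0.3(219.67) = 548.64
[4] 1.3(149.67) + 1.0(361.90) + 0.2(189.46) + 0.6(219.67) = 726.17
[5] 1.4(149.67) = 209.54
Maximum is from combination 4.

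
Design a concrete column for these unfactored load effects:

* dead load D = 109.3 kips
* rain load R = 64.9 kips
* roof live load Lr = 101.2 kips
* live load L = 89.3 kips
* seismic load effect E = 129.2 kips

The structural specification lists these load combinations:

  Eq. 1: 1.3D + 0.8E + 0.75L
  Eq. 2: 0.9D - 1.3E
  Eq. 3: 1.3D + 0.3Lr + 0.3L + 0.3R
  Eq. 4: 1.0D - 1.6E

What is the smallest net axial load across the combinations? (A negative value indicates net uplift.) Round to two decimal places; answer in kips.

-97.42 kips

Eq. 1: 1.3(109.3) + 0.8(129.2) + 0.75(89.3) = 142.09 + 103.36 + 66.98 = 312.43
Eq. 2: 0.9(109.3) - 1.3(129.2) = 98.37 - 167.96 = -69.59
Eq. 3: 1.3(109.3) + 0.3(101.2) + 0.3(89.3) + 0.3(64.9) = 142.09 + 30.36 + 26.79 + 19.47 = 218.71
Eq. 4: 1.0(109.3) - 1.6(129.2) = 109.30 - 206.72 = -97.42
Combination 4 gives the minimum: -97.42 kips.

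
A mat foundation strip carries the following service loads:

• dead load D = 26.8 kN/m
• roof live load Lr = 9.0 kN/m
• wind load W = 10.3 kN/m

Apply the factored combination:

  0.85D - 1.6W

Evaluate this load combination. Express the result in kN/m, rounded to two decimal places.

0.85(26.8) - 1.6(10.3) = 6.30
w_u = 6.30 kN/m.

6.30 kN/m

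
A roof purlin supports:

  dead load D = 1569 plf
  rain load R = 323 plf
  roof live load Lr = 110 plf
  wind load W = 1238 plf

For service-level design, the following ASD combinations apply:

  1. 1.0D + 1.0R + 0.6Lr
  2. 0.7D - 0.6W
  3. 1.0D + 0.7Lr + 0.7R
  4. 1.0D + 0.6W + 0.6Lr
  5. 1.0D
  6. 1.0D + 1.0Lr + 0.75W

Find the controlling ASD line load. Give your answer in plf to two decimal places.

2607.50 plf

1. 1.0(1569) + 1.0(323) + 0.6(110) = 1569.00 + 323.00 + 66.00 = 1958.00
2. 0.7(1569) - 0.6(1238) = 1098.30 - 742.80 = 355.50
3. 1.0(1569) + 0.7(110) + 0.7(323) = 1569.00 + 77.00 + 226.10 = 1872.10
4. 1.0(1569) + 0.6(1238) + 0.6(110) = 1569.00 + 742.80 + 66.00 = 2377.80
5. 1.0(1569) = 1569.00
6. 1.0(1569) + 1.0(110) + 0.75(1238) = 1569.00 + 110.00 + 928.50 = 2607.50
Maximum is from combination 6.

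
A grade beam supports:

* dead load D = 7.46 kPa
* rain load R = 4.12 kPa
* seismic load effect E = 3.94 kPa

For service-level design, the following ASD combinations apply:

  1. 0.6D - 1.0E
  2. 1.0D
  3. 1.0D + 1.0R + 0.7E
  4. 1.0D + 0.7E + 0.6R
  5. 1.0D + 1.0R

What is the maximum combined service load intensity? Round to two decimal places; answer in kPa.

1. 0.6(7.46) - 1.0(3.94) = 0.54
2. 1.0(7.46) = 7.46
3. 1.0(7.46) + 1.0(4.12) + 0.7(3.94) = 14.34
4. 1.0(7.46) + 0.7(3.94) + 0.6(4.12) = 12.69
5. 1.0(7.46) + 1.0(4.12) = 11.58
The controlling combination is 3, giving 14.34 kPa.

14.34 kPa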